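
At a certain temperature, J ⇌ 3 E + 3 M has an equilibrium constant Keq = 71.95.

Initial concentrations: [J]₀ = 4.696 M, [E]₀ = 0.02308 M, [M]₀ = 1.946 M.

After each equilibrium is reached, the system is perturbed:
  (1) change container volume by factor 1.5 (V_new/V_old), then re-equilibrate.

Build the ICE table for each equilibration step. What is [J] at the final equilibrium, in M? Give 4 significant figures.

[J]_eq = 2.528 M

Q₀ = 1.9293e-05 vs Keq = 71.95 ⇒ Q<K, forward
Step 1:
                  J         E         M
  init        4.696   0.02308     1.946
  Δ         -0.5898     1.769     1.769
  eq          4.106     1.793     3.715
  solve Keq expr → x = 0.5898; check Q = 71.95
Then change container volume by factor 1.5 (V_new/V_old).
Step 2:
                  J         E         M
  init        2.737     1.195     2.477
  Δ         -0.2097    0.6291    0.6291
  eq          2.528     1.824     3.106
  solve Keq expr → x = 0.2097; check Q = 71.95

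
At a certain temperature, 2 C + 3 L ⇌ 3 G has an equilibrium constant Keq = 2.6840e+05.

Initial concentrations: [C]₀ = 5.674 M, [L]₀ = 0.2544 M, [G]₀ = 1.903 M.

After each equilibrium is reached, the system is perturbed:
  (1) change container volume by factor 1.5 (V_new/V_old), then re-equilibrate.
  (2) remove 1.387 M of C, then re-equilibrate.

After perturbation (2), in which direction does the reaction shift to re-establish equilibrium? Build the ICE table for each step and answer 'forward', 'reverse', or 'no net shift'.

Q₀ = 13 vs Keq = 2.6840e+05 ⇒ Q<K, forward
Step 1:
                  C         L         G
  Initial     5.674    0.2544     1.903
  Change    -0.1625   -0.2437    0.2437
  Equil       5.512   0.01067     2.147
  solve Keq expr → x = 0.08124; check Q = 2.6840e+05
Then change container volume by factor 1.5 (V_new/V_old).
Step 2:
                  C         L         G
  Initial     3.674  0.007111     1.431
  Change    0.00146   0.00219  -0.00219
  Equil       3.676  0.009301     1.429
  solve Keq expr → x = -7.3008e-04; check Q = 2.6840e+05
Then remove 1.387 M of C.
Step 3:
                  C         L         G
  Initial     2.289  0.009301     1.429
  Change   0.002277  0.003415 -0.003415
  Equil       2.291   0.01272     1.426
  solve Keq expr → x = -0.001138; check Q = 2.6840e+05

Direction: reverse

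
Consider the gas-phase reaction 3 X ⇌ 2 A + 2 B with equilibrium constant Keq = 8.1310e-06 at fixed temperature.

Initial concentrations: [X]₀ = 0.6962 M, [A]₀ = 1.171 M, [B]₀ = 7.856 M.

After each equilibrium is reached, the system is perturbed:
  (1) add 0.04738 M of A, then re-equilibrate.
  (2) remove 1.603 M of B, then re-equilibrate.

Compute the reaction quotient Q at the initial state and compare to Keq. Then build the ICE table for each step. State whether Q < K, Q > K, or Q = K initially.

Q₀ = 250.8; Q > K (proceeds reverse)

Q₀ = 250.8 vs Keq = 8.1310e-06 ⇒ Q>K, reverse
Step 1:
                    X           A           B
  I            0.6962       1.171       7.856
  C             1.754      -1.169      -1.169
  E              2.45    0.001636       6.687
  solve Keq expr → x = -0.5847; check Q = 8.1310e-06
Then add 0.04738 M of A.
Step 2:
                    X           A           B
  I              2.45     0.04902       6.687
  C           0.07094     -0.0473     -0.0473
  E             2.521    0.001719       6.639
  solve Keq expr → x = -0.02365; check Q = 8.1310e-06
Then remove 1.603 M of B.
Step 3:
                    X           A           B
  I             2.521    0.001719       5.036
  C       -8.1883e-04  5.4589e-04  5.4589e-04
  E              2.52    0.002265       5.037
  solve Keq expr → x = 2.7294e-04; check Q = 8.1310e-06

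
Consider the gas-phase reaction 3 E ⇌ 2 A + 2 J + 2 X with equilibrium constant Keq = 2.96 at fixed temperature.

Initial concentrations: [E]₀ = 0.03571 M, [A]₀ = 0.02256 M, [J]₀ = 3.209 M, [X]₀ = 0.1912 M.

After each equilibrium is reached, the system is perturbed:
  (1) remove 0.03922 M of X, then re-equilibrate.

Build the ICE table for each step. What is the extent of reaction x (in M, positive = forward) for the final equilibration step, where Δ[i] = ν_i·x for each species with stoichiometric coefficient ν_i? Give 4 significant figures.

x = 0.001016 M

Q₀ = 4.207 vs Keq = 2.96 ⇒ Q>K, reverse
Step 1:
                    E           A           J           X
  I           0.03571     0.02256       3.209      0.1912
  C          0.002344   -0.001563   -0.001563   -0.001563
  E           0.03805       0.021       3.207      0.1896
  solve Keq expr → x = -7.8133e-04; check Q = 2.96
Then remove 0.03922 M of X.
Step 2:
                    E           A           J           X
  I           0.03805       0.021       3.207      0.1504
  C         -0.003049    0.002032    0.002032    0.002032
  E           0.03501     0.02303       3.209      0.1524
  solve Keq expr → x = 0.001016; check Q = 2.96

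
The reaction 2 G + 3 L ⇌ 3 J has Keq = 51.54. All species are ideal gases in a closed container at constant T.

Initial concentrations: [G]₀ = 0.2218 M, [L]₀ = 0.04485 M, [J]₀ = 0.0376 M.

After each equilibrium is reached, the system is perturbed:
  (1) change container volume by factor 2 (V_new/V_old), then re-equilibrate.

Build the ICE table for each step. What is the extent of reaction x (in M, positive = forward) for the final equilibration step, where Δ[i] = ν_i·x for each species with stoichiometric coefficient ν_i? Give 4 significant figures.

x = -0.001516 M

Q₀ = 11.98 vs Keq = 51.54 ⇒ Q<K, forward
Step 1:
                  G         L         J
  I          0.2218   0.04485    0.0376
  C       -0.006383 -0.009575  0.009575
  E          0.2154   0.03528   0.04717
  solve Keq expr → x = 0.003192; check Q = 51.54
Then change container volume by factor 2 (V_new/V_old).
Step 2:
                  G         L         J
  I          0.1077   0.01764   0.02359
  C        0.003032  0.004548 -0.004548
  E          0.1107   0.02219   0.01904
  solve Keq expr → x = -0.001516; check Q = 51.54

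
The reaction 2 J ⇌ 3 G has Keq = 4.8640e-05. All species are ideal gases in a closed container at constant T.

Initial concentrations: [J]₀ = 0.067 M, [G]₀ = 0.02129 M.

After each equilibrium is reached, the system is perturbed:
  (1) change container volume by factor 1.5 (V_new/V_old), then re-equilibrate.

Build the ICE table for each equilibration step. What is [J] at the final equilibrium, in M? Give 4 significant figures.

Q₀ = 0.00215 vs Keq = 4.8640e-05 ⇒ Q>K, reverse
Step 1:
                  J         G
  Initial     0.067   0.02129
  Change   0.009797  -0.01469
  Equil      0.0768  0.006595
  solve Keq expr → x = -0.004898; check Q = 4.8640e-05
Then change container volume by factor 1.5 (V_new/V_old).
Step 2:
                  J         G
  Initial    0.0512  0.004397
  Change  -4.0640e-04 6.0961e-04
  Equil     0.05079  0.005006
  solve Keq expr → x = 2.0320e-04; check Q = 4.8640e-05

[J]_eq = 0.05079 M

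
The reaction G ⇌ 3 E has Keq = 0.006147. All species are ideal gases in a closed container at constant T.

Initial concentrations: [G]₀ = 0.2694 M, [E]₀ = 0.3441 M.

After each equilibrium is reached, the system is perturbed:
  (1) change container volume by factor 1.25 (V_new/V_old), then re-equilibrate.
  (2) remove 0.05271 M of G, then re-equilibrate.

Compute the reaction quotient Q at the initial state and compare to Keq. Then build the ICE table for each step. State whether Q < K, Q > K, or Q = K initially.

Q₀ = 0.1512 vs Keq = 0.006147 ⇒ Q>K, reverse
Step 1:
                   G          E
  init        0.2694     0.3441
  Δ          0.07202    -0.2161
  eq          0.3414      0.128
  solve Keq expr → x = -0.07202; check Q = 0.006147
Then change container volume by factor 1.25 (V_new/V_old).
Step 2:
                   G          E
  init        0.2731     0.1024
  Δ        -0.005222    0.01567
  eq          0.2679     0.1181
  solve Keq expr → x = 0.005222; check Q = 0.006147
Then remove 0.05271 M of G.
Step 3:
                   G          E
  init        0.2152     0.1181
  Δ         0.002624  -0.007872
  eq          0.2178     0.1102
  solve Keq expr → x = -0.002624; check Q = 0.006147

Q₀ = 0.1512; Q > K (proceeds reverse)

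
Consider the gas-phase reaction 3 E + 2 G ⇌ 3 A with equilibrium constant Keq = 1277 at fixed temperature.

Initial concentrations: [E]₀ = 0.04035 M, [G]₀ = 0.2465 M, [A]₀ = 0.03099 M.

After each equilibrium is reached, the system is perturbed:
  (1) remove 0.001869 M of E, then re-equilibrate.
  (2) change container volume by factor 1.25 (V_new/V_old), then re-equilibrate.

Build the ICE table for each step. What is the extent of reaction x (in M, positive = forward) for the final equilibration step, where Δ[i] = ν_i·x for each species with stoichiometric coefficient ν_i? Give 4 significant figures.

x = -4.4561e-04 M

Q₀ = 7.456 vs Keq = 1277 ⇒ Q<K, forward
Step 1:
                   E          G          A
  init       0.04035     0.2465    0.03099
  Δ         -0.02625    -0.0175    0.02625
  eq          0.0141      0.229    0.05724
  solve Keq expr → x = 0.008751; check Q = 1277
Then remove 0.001869 M of E.
Step 2:
                   E          G          A
  init       0.01223      0.229    0.05724
  Δ         0.001468 9.7893e-04  -0.001468
  eq          0.0137       0.23    0.05578
  solve Keq expr → x = -4.8947e-04; check Q = 1277
Then change container volume by factor 1.25 (V_new/V_old).
Step 3:
                   E          G          A
  init       0.01096      0.184    0.04462
  Δ         0.001337 8.9122e-04  -0.001337
  eq         0.01229     0.1849    0.04328
  solve Keq expr → x = -4.4561e-04; check Q = 1277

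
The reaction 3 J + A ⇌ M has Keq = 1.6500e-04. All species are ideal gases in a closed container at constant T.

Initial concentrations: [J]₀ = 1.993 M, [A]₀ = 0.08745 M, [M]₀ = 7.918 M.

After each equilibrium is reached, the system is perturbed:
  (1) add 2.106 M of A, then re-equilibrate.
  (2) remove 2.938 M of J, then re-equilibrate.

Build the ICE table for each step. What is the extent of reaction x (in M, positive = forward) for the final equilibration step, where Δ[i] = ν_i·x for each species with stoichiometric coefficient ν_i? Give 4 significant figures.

Q₀ = 11.44 vs Keq = 1.6500e-04 ⇒ Q>K, reverse
Step 1:
                   J          A          M
  I            1.993    0.08745      7.918
  C            14.04      4.679     -4.679
  E            16.03      4.766      3.239
  solve Keq expr → x = -4.679; check Q = 1.6500e-04
Then add 2.106 M of A.
Step 2:
                   J          A          M
  I            16.03      6.872      3.239
  C           -1.073    -0.3576     0.3576
  E            14.96      6.515      3.597
  solve Keq expr → x = 0.3576; check Q = 1.6500e-04
Then remove 2.938 M of J.
Step 3:
                   J          A          M
  I            12.02      6.515      3.597
  C            1.712     0.5705    -0.5705
  E            13.73      7.085      3.026
  solve Keq expr → x = -0.5705; check Q = 1.6500e-04

x = -0.5705 M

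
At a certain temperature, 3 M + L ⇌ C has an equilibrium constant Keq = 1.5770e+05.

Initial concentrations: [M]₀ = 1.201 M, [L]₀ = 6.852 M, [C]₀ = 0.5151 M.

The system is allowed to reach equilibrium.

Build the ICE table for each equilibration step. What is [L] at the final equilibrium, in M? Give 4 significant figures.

[L]_eq = 6.455 M

Q₀ = 0.0434 vs Keq = 1.5770e+05 ⇒ Q<K, forward
Step 1:
                    M           L           C
  Initial       1.201       6.852      0.5151
  Change       -1.191     -0.3971      0.3971
  Equil      0.009641       6.455      0.9122
  solve Keq expr → x = 0.3971; check Q = 1.5770e+05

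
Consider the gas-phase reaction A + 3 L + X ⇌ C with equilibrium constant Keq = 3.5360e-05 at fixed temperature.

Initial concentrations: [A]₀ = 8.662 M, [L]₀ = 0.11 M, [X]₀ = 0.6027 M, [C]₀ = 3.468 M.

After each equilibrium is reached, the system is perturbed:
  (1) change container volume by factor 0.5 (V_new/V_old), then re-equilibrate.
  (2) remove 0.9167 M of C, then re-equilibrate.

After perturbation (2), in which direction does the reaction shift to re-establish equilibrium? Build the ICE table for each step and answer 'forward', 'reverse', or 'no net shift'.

Q₀ = 499.1 vs Keq = 3.5360e-05 ⇒ Q>K, reverse
Step 1:
                  A         L         X         C
  I           8.662      0.11    0.6027     3.468
  C           2.716     8.148     2.716    -2.716
  E           11.38     8.258     3.319     0.752
  solve Keq expr → x = -2.716; check Q = 3.5360e-05
Then change container volume by factor 0.5 (V_new/V_old).
Step 2:
                  A         L         X         C
  I           22.76     16.52     6.637     1.504
  C          -2.086    -6.259    -2.086     2.086
  E           20.67     10.26     4.551      3.59
  solve Keq expr → x = 2.086; check Q = 3.5360e-05
Then remove 0.9167 M of C.
Step 3:
                  A         L         X         C
  I           20.67     10.26     4.551     2.673
  C         -0.1918   -0.5753   -0.1918    0.1918
  E           20.48     9.682     4.359     2.865
  solve Keq expr → x = 0.1918; check Q = 3.5360e-05

Direction: forward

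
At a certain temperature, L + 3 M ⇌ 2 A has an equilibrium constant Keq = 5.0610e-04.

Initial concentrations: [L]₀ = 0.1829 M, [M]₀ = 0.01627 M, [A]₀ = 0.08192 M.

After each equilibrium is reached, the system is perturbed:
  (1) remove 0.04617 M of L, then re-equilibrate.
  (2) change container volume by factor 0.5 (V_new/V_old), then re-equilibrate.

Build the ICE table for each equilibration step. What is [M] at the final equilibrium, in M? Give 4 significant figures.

Q₀ = 8519 vs Keq = 5.0610e-04 ⇒ Q>K, reverse
Step 1:
                    L           M           A
  init         0.1829     0.01627     0.08192
  Δ           0.04069      0.1221    -0.08137
  eq           0.2236      0.1383  5.4728e-04
  solve Keq expr → x = -0.04069; check Q = 5.0610e-04
Then remove 0.04617 M of L.
Step 2:
                    L           M           A
  init         0.1774      0.1383  5.4728e-04
  Δ        2.9630e-05  8.8889e-05 -5.9259e-05
  eq           0.1774      0.1384  4.8802e-04
  solve Keq expr → x = -2.9630e-05; check Q = 5.0610e-04
Then change container volume by factor 0.5 (V_new/V_old).
Step 3:
                    L           M           A
  init         0.3549      0.2768  9.7605e-04
  Δ       -4.7977e-04   -0.001439  9.5953e-04
  eq           0.3544      0.2754    0.001936
  solve Keq expr → x = 4.7977e-04; check Q = 5.0610e-04

[M]_eq = 0.2754 M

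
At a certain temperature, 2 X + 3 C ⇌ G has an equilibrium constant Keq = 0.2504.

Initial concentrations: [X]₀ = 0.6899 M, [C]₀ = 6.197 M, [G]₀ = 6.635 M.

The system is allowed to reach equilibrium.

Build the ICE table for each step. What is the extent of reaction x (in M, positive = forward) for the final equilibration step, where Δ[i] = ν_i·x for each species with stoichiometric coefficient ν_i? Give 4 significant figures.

Q₀ = 0.05858 vs Keq = 0.2504 ⇒ Q<K, forward
Step 1:
                    X           C           G
  I            0.6899       6.197       6.635
  C           -0.3104     -0.4656      0.1552
  E            0.3795       5.731        6.79
  solve Keq expr → x = 0.1552; check Q = 0.2504

x = 0.1552 M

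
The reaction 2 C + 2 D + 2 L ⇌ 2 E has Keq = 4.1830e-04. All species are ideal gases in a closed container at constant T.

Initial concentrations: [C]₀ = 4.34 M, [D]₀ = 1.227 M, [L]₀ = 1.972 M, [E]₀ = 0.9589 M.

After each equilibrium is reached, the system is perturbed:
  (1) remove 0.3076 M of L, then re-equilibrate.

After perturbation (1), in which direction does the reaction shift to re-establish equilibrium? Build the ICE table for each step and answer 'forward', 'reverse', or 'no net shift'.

Q₀ = 0.008338 vs Keq = 4.1830e-04 ⇒ Q>K, reverse
Step 1:
                   C          D          L          E
  init          4.34      1.227      1.972     0.9589
  Δ           0.5241     0.5241     0.5241    -0.5241
  eq           4.864      1.751      2.496     0.4348
  solve Keq expr → x = -0.262; check Q = 4.1830e-04
Then remove 0.3076 M of L.
Step 2:
                   C          D          L          E
  init         4.864      1.751      2.188     0.4348
  Δ          0.03628    0.03628    0.03628   -0.03628
  eq             4.9      1.787      2.225     0.3985
  solve Keq expr → x = -0.01814; check Q = 4.1830e-04

Direction: reverse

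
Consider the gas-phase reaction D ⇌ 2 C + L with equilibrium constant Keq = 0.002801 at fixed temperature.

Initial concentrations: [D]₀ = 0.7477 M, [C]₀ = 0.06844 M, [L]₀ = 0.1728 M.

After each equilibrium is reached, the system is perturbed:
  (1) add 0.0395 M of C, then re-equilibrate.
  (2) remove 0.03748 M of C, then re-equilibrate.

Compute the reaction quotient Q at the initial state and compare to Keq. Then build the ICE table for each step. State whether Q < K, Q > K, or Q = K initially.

Q₀ = 0.001083 vs Keq = 0.002801 ⇒ Q<K, forward
Step 1:
                  D         C         L
  Initial    0.7477   0.06844    0.1728
  Change    -0.0176    0.0352    0.0176
  Equil      0.7301    0.1036    0.1904
  solve Keq expr → x = 0.0176; check Q = 0.002801
Then add 0.0395 M of C.
Step 2:
                  D         C         L
  Initial    0.7301    0.1431    0.1904
  Change     0.0167   -0.0334   -0.0167
  Equil      0.7468    0.1097    0.1737
  solve Keq expr → x = -0.0167; check Q = 0.002801
Then remove 0.03748 M of C.
Step 3:
                  D         C         L
  Initial    0.7468   0.07226    0.1737
  Change   -0.01584   0.03168   0.01584
  Equil       0.731    0.1039    0.1895
  solve Keq expr → x = 0.01584; check Q = 0.002801

Q₀ = 0.001083; Q < K (proceeds forward)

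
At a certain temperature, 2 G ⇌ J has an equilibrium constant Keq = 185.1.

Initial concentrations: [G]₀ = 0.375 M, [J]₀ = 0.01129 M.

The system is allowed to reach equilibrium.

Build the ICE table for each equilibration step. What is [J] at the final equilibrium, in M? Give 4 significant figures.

Q₀ = 0.08028 vs Keq = 185.1 ⇒ Q<K, forward
Step 1:
                   G          J
  Initial      0.375    0.01129
  Change     -0.3436     0.1718
  Equil      0.03145     0.1831
  solve Keq expr → x = 0.1718; check Q = 185.1

[J]_eq = 0.1831 M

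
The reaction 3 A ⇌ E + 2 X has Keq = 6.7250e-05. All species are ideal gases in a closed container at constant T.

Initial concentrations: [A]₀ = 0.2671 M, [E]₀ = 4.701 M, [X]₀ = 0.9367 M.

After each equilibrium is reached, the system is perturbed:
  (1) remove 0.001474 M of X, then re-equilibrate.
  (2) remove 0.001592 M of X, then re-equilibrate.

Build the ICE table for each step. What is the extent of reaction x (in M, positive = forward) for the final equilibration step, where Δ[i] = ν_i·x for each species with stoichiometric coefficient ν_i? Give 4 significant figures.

Q₀ = 216.5 vs Keq = 6.7250e-05 ⇒ Q>K, reverse
Step 1:
                   A          E          X
  Initial     0.2671      4.701     0.9367
  Change       1.392    -0.4641    -0.9282
  Equil        1.659      4.237   0.008516
  solve Keq expr → x = -0.4641; check Q = 6.7250e-05
Then remove 0.001474 M of X.
Step 2:
                   A          E          X
  Initial      1.659      4.237   0.007042
  Change   -0.002185 7.2823e-04   0.001456
  Equil        1.657      4.238   0.008499
  solve Keq expr → x = 7.2823e-04; check Q = 6.7250e-05
Then remove 0.001592 M of X.
Step 3:
                   A          E          X
  Initial      1.657      4.238   0.006907
  Change    -0.00236 7.8653e-04   0.001573
  Equil        1.655      4.238    0.00848
  solve Keq expr → x = 7.8653e-04; check Q = 6.7250e-05

x = 7.8653e-04 M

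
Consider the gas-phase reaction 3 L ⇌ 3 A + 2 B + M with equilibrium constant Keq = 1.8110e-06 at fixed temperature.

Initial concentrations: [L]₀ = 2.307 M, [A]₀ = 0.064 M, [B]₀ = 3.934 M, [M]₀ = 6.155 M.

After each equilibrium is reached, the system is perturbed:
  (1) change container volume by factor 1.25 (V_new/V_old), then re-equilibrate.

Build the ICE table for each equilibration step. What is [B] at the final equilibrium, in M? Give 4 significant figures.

Q₀ = 0.002034 vs Keq = 1.8110e-06 ⇒ Q>K, reverse
Step 1:
                    L           A           B           M
  I             2.307       0.064       3.934       6.155
  C           0.05764    -0.05764    -0.03843    -0.01921
  E             2.365    0.006359       3.896       6.136
  solve Keq expr → x = -0.01921; check Q = 1.8110e-06
Then change container volume by factor 1.25 (V_new/V_old).
Step 2:
                    L           A           B           M
  I             1.892    0.005087       3.116       4.909
  C         -0.001266    0.001266  8.4417e-04  4.2208e-04
  E              1.89    0.006354       3.117       4.909
  solve Keq expr → x = 4.2208e-04; check Q = 1.8110e-06

[B]_eq = 3.117 M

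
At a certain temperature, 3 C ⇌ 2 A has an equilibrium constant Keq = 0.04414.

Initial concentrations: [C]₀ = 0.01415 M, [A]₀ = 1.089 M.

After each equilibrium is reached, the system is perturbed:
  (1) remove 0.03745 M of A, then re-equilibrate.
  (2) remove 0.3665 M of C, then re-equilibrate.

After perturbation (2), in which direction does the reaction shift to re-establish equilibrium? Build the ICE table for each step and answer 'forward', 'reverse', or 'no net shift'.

Q₀ = 4.1859e+05 vs Keq = 0.04414 ⇒ Q>K, reverse
Step 1:
                    C           A
  init        0.01415       1.089
  Δ             1.208     -0.8052
  eq            1.222      0.2838
  solve Keq expr → x = -0.4026; check Q = 0.04414
Then remove 0.03745 M of A.
Step 2:
                    C           A
  init          1.222      0.2463
  Δ          -0.03699     0.02466
  eq            1.185       0.271
  solve Keq expr → x = 0.01233; check Q = 0.04414
Then remove 0.3665 M of C.
Step 3:
                    C           A
  init         0.8185       0.271
  Δ              0.12       -0.08
  eq           0.9385       0.191
  solve Keq expr → x = -0.04; check Q = 0.04414

Direction: reverse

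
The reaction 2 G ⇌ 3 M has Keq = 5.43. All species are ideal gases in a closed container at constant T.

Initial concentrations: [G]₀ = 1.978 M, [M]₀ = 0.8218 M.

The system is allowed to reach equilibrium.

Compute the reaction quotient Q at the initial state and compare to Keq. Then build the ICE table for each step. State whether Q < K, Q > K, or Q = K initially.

Q₀ = 0.1419 vs Keq = 5.43 ⇒ Q<K, forward
Step 1:
                    G           M
  Initial       1.978      0.8218
  Change      -0.7765       1.165
  Equil         1.202       1.987
  solve Keq expr → x = 0.3882; check Q = 5.43

Q₀ = 0.1419; Q < K (proceeds forward)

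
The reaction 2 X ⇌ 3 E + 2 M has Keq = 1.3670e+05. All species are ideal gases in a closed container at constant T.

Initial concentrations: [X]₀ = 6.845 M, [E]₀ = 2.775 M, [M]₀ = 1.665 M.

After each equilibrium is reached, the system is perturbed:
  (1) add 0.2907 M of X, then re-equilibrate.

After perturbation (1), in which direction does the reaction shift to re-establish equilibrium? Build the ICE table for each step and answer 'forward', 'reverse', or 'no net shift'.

Direction: forward

Q₀ = 1.264 vs Keq = 1.3670e+05 ⇒ Q<K, forward
Step 1:
                   X          E          M
  init         6.845      2.775      1.665
  Δ           -6.006      9.009      6.006
  eq          0.8392      11.78      7.671
  solve Keq expr → x = 3.003; check Q = 1.3670e+05
Then add 0.2907 M of X.
Step 2:
                   X          E          M
  init          1.13      11.78      7.671
  Δ          -0.2279     0.3418     0.2279
  eq           0.902      12.13      7.899
  solve Keq expr → x = 0.1139; check Q = 1.3670e+05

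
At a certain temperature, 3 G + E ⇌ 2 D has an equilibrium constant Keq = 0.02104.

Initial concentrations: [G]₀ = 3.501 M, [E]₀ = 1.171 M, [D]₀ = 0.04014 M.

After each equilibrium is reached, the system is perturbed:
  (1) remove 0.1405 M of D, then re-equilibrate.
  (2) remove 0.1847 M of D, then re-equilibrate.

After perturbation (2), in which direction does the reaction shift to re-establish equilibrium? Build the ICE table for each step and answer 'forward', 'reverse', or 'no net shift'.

Q₀ = 3.2064e-05 vs Keq = 0.02104 ⇒ Q<K, forward
Step 1:
                   G          E          D
  I            3.501      1.171    0.04014
  C          -0.8348    -0.2783     0.5565
  E            2.666     0.8927     0.5967
  solve Keq expr → x = 0.2783; check Q = 0.02104
Then remove 0.1405 M of D.
Step 2:
                   G          E          D
  I            2.666     0.8927     0.4562
  C          -0.1274   -0.04246    0.08491
  E            2.539     0.8503     0.5411
  solve Keq expr → x = 0.04246; check Q = 0.02104
Then remove 0.1847 M of D.
Step 3:
                   G          E          D
  I            2.539     0.8503     0.3564
  C          -0.1713   -0.05711     0.1142
  E            2.368     0.7932     0.4706
  solve Keq expr → x = 0.05711; check Q = 0.02104

Direction: forward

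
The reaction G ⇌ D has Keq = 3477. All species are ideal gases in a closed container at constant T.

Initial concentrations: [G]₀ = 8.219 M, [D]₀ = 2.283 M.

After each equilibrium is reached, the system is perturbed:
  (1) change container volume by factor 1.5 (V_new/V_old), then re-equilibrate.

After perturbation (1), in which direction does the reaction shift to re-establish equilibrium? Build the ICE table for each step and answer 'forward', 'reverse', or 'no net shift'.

Direction: no net shift

Q₀ = 0.2778 vs Keq = 3477 ⇒ Q<K, forward
Step 1:
                  G         D
  I           8.219     2.283
  C          -8.216     8.216
  E         0.00302      10.5
  solve Keq expr → x = 8.216; check Q = 3477
Then change container volume by factor 1.5 (V_new/V_old).
Step 2:
                  G         D
  I        0.002013     6.999
  C               0         0
  E        0.002013     6.999
  solve Keq expr → x = 0; check Q = 3477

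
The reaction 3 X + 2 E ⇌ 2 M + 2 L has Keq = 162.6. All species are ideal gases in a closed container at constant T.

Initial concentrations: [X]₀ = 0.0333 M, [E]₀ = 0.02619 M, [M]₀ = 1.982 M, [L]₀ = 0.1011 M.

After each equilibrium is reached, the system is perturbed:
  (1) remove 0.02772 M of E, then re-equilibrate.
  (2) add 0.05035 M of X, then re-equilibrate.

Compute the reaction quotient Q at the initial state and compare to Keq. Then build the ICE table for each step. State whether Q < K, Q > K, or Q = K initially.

Q₀ = 1.5853e+06 vs Keq = 162.6 ⇒ Q>K, reverse
Step 1:
                   X          E          M          L
  I           0.0333    0.02619      1.982     0.1011
  C           0.1035      0.069     -0.069     -0.069
  E           0.1368    0.09519      1.913     0.0321
  solve Keq expr → x = -0.0345; check Q = 162.6
Then remove 0.02772 M of E.
Step 2:
                   X          E          M          L
  I           0.1368    0.06747      1.913     0.0321
  C         0.007964   0.005309  -0.005309  -0.005309
  E           0.1448    0.07278      1.908    0.02679
  solve Keq expr → x = -0.002655; check Q = 162.6
Then add 0.05035 M of X.
Step 3:
                   X          E          M          L
  I           0.1951    0.07278      1.908    0.02679
  C         -0.01123  -0.007485   0.007485   0.007485
  E           0.1839    0.06529      1.915    0.03428
  solve Keq expr → x = 0.003743; check Q = 162.6

Q₀ = 1.5853e+06; Q > K (proceeds reverse)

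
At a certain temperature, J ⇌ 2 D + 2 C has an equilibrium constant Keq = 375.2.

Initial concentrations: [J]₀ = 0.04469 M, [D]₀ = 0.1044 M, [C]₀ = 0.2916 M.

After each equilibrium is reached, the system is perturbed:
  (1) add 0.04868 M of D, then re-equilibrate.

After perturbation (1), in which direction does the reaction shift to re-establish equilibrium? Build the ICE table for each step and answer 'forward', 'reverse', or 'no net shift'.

Direction: reverse

Q₀ = 0.02074 vs Keq = 375.2 ⇒ Q<K, forward
Step 1:
                   J          D          C
  I          0.04469     0.1044     0.2916
  C         -0.04468    0.08935    0.08935
  E       1.4520e-05     0.1938      0.381
  solve Keq expr → x = 0.04468; check Q = 375.2
Then add 0.04868 M of D.
Step 2:
                   J          D          C
  I       1.4520e-05     0.2424      0.381
  C       8.2078e-06 -1.6416e-05 -1.6416e-05
  E       2.2728e-05     0.2424     0.3809
  solve Keq expr → x = -8.2078e-06; check Q = 375.2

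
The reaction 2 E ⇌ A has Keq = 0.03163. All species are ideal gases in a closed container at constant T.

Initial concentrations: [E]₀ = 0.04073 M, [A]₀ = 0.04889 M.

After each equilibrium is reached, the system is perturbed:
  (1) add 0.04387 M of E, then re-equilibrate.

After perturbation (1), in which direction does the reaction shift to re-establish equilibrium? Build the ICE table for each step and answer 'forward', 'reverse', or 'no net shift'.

Direction: forward

Q₀ = 29.47 vs Keq = 0.03163 ⇒ Q>K, reverse
Step 1:
                  E         A
  I         0.04073   0.04889
  C         0.09659  -0.04829
  E          0.1373 5.9642e-04
  solve Keq expr → x = -0.04829; check Q = 0.03163
Then add 0.04387 M of E.
Step 2:
                  E         A
  I          0.1812 5.9642e-04
  C       -8.6416e-04 4.3208e-04
  E          0.1803  0.001028
  solve Keq expr → x = 4.3208e-04; check Q = 0.03163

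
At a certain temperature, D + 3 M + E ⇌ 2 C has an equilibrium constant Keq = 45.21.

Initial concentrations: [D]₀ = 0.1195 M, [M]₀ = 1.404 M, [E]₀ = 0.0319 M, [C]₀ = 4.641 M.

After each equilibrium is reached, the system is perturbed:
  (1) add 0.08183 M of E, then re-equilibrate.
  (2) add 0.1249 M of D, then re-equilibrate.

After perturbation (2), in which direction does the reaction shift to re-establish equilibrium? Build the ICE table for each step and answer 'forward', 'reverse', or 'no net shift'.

Q₀ = 2042 vs Keq = 45.21 ⇒ Q>K, reverse
Step 1:
                   D          M          E          C
  I           0.1195      1.404     0.0319      4.641
  C           0.1699     0.5097     0.1699    -0.3398
  E           0.2894      1.914     0.2018      4.301
  solve Keq expr → x = -0.1699; check Q = 45.21
Then add 0.08183 M of E.
Step 2:
                   D          M          E          C
  I           0.2894      1.914     0.2836      4.301
  C         -0.02609   -0.07828   -0.02609    0.05218
  E           0.2633      1.835     0.2575      4.353
  solve Keq expr → x = 0.02609; check Q = 45.21
Then add 0.1249 M of D.
Step 3:
                   D          M          E          C
  I           0.3882      1.835     0.2575      4.353
  C         -0.03043    -0.0913   -0.03043    0.06086
  E           0.3578      1.744     0.2271      4.414
  solve Keq expr → x = 0.03043; check Q = 45.21

Direction: forward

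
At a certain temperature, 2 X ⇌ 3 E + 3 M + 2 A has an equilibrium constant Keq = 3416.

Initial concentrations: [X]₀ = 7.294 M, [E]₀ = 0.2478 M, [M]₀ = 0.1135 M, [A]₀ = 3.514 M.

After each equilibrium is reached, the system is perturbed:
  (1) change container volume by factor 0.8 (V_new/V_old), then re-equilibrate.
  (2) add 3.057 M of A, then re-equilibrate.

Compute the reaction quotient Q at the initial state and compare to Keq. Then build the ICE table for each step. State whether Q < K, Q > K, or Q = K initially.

Q₀ = 5.1637e-06 vs Keq = 3416 ⇒ Q<K, forward
Step 1:
                  X         E         M         A
  Initial     7.294    0.2478    0.1135     3.514
  Change      -2.33     3.495     3.495      2.33
  Equil       4.964     3.743     3.609     5.844
  solve Keq expr → x = 1.165; check Q = 3416
Then change container volume by factor 0.8 (V_new/V_old).
Step 2:
                  X         E         M         A
  Initial     6.205     4.679     4.511     7.305
  Change     0.4906   -0.7359   -0.7359   -0.4906
  Equil       6.695     3.943     3.775     6.815
  solve Keq expr → x = -0.2453; check Q = 3416
Then add 3.057 M of A.
Step 3:
                  X         E         M         A
  Initial     6.695     3.943     3.775     9.872
  Change     0.2509   -0.3764   -0.3764   -0.2509
  Equil       6.946     3.566     3.399     9.621
  solve Keq expr → x = -0.1255; check Q = 3416

Q₀ = 5.1637e-06; Q < K (proceeds forward)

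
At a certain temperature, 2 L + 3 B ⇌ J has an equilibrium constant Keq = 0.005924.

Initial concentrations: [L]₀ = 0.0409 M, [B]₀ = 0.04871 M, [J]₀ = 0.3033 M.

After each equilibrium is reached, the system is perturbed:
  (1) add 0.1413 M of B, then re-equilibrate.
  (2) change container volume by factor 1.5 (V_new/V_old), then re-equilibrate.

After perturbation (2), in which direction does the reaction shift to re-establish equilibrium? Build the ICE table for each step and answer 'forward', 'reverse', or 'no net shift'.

Direction: reverse

Q₀ = 1.5688e+06 vs Keq = 0.005924 ⇒ Q>K, reverse
Step 1:
                  L         B         J
  init       0.0409   0.04871    0.3033
  Δ          0.6024    0.9035   -0.3012
  eq         0.6433    0.9523  0.002117
  solve Keq expr → x = -0.3012; check Q = 0.005924
Then add 0.1413 M of B.
Step 2:
                  L         B         J
  init       0.6433     1.094  0.002117
  Δ       -0.002082 -0.003123  0.001041
  eq         0.6412      1.09  0.003158
  solve Keq expr → x = 0.001041; check Q = 0.005924
Then change container volume by factor 1.5 (V_new/V_old).
Step 3:
                  L         B         J
  init       0.4275     0.727  0.002105
  Δ        0.003348  0.005022 -0.001674
  eq         0.4308     0.732 4.3119e-04
  solve Keq expr → x = -0.001674; check Q = 0.005924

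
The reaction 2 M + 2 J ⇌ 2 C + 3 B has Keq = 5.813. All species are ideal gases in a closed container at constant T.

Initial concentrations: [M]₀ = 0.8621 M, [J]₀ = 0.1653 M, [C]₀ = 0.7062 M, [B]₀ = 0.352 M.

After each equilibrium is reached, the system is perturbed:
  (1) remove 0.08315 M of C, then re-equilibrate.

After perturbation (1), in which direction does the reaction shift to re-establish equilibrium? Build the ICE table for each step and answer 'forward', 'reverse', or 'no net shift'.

Q₀ = 1.071 vs Keq = 5.813 ⇒ Q<K, forward
Step 1:
                   M          J          C          B
  I           0.8621     0.1653     0.7062      0.352
  C         -0.05407   -0.05407    0.05407     0.0811
  E            0.808     0.1112     0.7603     0.4331
  solve Keq expr → x = 0.02703; check Q = 5.813
Then remove 0.08315 M of C.
Step 2:
                   M          J          C          B
  I            0.808     0.1112     0.6771     0.4331
  C        -0.006764  -0.006764   0.006764    0.01015
  E           0.8013     0.1045     0.6839     0.4432
  solve Keq expr → x = 0.003382; check Q = 5.813

Direction: forward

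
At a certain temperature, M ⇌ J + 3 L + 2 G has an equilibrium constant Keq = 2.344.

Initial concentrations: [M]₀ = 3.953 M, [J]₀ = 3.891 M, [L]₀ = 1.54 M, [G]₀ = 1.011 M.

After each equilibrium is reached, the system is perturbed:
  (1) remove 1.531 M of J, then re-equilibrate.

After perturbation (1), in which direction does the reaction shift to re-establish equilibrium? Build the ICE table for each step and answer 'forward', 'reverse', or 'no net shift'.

Direction: forward

Q₀ = 3.675 vs Keq = 2.344 ⇒ Q>K, reverse
Step 1:
                   M          J          L          G
  I            3.953      3.891       1.54      1.011
  C          0.04187   -0.04187    -0.1256   -0.08375
  E            3.995      3.849      1.414     0.9273
  solve Keq expr → x = -0.04187; check Q = 2.344
Then remove 1.531 M of J.
Step 2:
                   M          J          L          G
  I            3.995      2.318      1.414     0.9273
  C         -0.04671    0.04671     0.1401    0.09342
  E            3.948      2.365      1.555      1.021
  solve Keq expr → x = 0.04671; check Q = 2.344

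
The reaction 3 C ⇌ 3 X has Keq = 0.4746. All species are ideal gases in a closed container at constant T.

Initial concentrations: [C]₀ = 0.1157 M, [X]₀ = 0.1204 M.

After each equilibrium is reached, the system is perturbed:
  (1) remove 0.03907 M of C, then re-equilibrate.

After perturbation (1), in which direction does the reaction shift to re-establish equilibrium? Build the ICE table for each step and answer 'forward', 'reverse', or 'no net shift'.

Q₀ = 1.127 vs Keq = 0.4746 ⇒ Q>K, reverse
Step 1:
                   C          X
  Initial     0.1157     0.1204
  Change     0.01694   -0.01694
  Equil       0.1326     0.1035
  solve Keq expr → x = -0.005646; check Q = 0.4746
Then remove 0.03907 M of C.
Step 2:
                   C          X
  Initial    0.09357     0.1035
  Change     0.01712   -0.01712
  Equil       0.1107    0.08634
  solve Keq expr → x = -0.005707; check Q = 0.4746

Direction: reverse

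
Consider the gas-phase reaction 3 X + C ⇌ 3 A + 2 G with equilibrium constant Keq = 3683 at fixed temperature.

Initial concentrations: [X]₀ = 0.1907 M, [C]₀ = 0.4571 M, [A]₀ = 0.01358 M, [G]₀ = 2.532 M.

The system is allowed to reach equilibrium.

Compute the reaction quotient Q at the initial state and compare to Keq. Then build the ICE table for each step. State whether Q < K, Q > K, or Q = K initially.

Q₀ = 0.005065 vs Keq = 3683 ⇒ Q<K, forward
Step 1:
                   X          C          A          G
  init        0.1907     0.4571    0.01358      2.532
  Δ          -0.1614    -0.0538     0.1614     0.1076
  eq         0.02929     0.4033      0.175       2.64
  solve Keq expr → x = 0.0538; check Q = 3683

Q₀ = 0.005065; Q < K (proceeds forward)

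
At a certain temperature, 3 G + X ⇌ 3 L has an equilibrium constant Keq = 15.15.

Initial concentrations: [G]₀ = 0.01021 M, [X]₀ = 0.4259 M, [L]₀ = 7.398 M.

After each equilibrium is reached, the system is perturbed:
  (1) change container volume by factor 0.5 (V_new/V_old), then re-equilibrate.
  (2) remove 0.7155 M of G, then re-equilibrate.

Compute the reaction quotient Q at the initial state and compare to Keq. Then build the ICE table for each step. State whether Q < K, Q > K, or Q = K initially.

Q₀ = 8.9322e+08 vs Keq = 15.15 ⇒ Q>K, reverse
Step 1:
                    G           X           L
  I           0.01021      0.4259       7.398
  C             2.067      0.6891      -2.067
  E             2.078       1.115       5.331
  solve Keq expr → x = -0.6891; check Q = 15.15
Then change container volume by factor 0.5 (V_new/V_old).
Step 2:
                    G           X           L
  I             4.155        2.23       10.66
  C           -0.5741     -0.1914      0.5741
  E             3.581       2.039       11.24
  solve Keq expr → x = 0.1914; check Q = 15.15
Then remove 0.7155 M of G.
Step 3:
                    G           X           L
  I             2.865       2.039       11.24
  C            0.4781      0.1594     -0.4781
  E             3.344       2.198       10.76
  solve Keq expr → x = -0.1594; check Q = 15.15

Q₀ = 8.9322e+08; Q > K (proceeds reverse)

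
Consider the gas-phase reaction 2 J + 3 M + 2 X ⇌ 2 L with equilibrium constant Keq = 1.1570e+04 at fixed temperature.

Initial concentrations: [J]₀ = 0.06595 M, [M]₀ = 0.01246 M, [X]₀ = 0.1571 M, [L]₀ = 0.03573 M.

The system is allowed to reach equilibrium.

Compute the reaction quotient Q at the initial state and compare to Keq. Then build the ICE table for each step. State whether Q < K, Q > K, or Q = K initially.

Q₀ = 6.1479e+06 vs Keq = 1.1570e+04 ⇒ Q>K, reverse
Step 1:
                  J         M         X         L
  I         0.06595   0.01246    0.1571   0.03573
  C          0.0207   0.03104    0.0207   -0.0207
  E         0.08665    0.0435    0.1778   0.01503
  solve Keq expr → x = -0.01035; check Q = 1.1570e+04

Q₀ = 6.1479e+06; Q > K (proceeds reverse)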